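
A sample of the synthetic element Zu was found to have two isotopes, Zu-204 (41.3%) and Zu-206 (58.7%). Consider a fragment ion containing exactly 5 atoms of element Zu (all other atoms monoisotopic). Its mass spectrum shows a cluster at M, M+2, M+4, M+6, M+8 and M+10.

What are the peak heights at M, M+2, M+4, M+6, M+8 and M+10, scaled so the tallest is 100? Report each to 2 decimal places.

The 5 Zu atoms are independent, so intensities follow the terms of (0.413 + 0.587)^5.
P(M) = 0.413^5 = 0.012016
P(M+2) = 5 × 0.413^4 × 0.587^1 = 0.085390
P(M+4) = 10 × 0.413^3 × 0.587^2 = 0.242732
P(M+6) = 10 × 0.413^2 × 0.587^3 = 0.344996
P(M+8) = 5 × 0.413^1 × 0.587^4 = 0.245173
P(M+10) = 0.587^5 = 0.069693
The M+6 peak is largest (0.344996); scaling to 100 gives 3.48 : 24.75 : 70.36 : 100.00 : 71.07 : 20.20.

3.48 : 24.75 : 70.36 : 100.00 : 71.07 : 20.20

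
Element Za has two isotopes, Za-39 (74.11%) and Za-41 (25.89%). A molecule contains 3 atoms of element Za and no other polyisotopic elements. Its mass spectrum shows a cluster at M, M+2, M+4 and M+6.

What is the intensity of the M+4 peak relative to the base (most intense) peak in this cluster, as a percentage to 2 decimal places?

34.93%

(0.7411 + 0.2589)^3 gives M 0.4070, M+2 0.4266, M+4 0.1490, M+6 0.0174; the largest is M+2.
P(M+2) = C(3,1) × 0.7411^2 × 0.2589^1 = 3 × 0.54922921 × 0.2589 = 0.426586 (base)
P(M+4) = C(3,2) × 0.7411^1 × 0.2589^2 = 3 × 0.7411 × 0.06702921 = 0.149026
Relative intensity = 0.149026 / 0.426586 × 100 = 34.93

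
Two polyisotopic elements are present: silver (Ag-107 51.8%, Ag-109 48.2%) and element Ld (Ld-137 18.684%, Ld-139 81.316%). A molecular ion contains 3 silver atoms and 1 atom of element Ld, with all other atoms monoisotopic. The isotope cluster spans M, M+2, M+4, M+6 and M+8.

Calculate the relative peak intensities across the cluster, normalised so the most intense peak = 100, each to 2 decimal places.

Silver pattern (n=3): 0.13899183 : 0.3879965 : 0.3610315 : 0.11198017
Element Ld pattern (n=1): 0.18684 : 0.81316
Convolve the two distributions (both contribute in 2-u steps):
  M: 0.13899183×0.18684 = 0.025969
  M+2: 0.13899183×0.81316 + 0.3879965×0.18684 = 0.185516
  M+4: 0.3879965×0.81316 + 0.3610315×0.18684 = 0.382958
  M+6: 0.3610315×0.81316 + 0.11198017×0.18684 = 0.314499
  M+8: 0.11198017×0.81316 = 0.091058
Scale to base peak (0.382958) = 100: 6.78 : 48.44 : 100.00 : 82.12 : 23.78

6.78 : 48.44 : 100.00 : 82.12 : 23.78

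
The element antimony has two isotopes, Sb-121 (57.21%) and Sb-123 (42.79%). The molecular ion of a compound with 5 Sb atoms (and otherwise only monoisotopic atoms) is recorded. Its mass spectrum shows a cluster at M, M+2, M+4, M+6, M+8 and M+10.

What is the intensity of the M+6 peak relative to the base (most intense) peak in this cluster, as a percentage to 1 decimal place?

Binomial terms of (0.5721 + 0.4279)^5: M 0.0613, M+2 0.2292, M+4 0.3428, M+6 0.2564, M+8 0.0959, M+10 0.0143 → M+4 is the base peak.
P(M+4) = C(5,2) × 0.5721^3 × 0.4279^2 = 10 × 0.18724742 × 0.18309841 = 0.342847 (base)
P(M+6) = C(5,3) × 0.5721^2 × 0.4279^3 = 10 × 0.32729841 × 0.07834781 = 0.256431
Relative intensity = 0.256431 / 0.342847 × 100 = 74.8

74.8%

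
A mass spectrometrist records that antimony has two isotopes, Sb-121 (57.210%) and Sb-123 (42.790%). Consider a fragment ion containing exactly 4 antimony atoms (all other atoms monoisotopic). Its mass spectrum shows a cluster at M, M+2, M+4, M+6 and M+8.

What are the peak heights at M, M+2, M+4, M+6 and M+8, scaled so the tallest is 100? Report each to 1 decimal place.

Each Sb atom is independently Sb-121 (p = 0.57210) or Sb-123 (q = 0.42790); the cluster is the binomial expansion (p + q)^4.
P(M) = 0.57210^4 = 0.107124
P(M+2) = 4 × 0.57210^3 × 0.42790^1 = 0.320493
P(M+4) = 6 × 0.57210^2 × 0.42790^2 = 0.359567
P(M+6) = 4 × 0.57210^1 × 0.42790^3 = 0.179291
P(M+8) = 0.42790^4 = 0.033525
The M+4 peak is largest (0.359567); scaling to 100 gives 29.8 : 89.1 : 100.0 : 49.9 : 9.3.

29.8 : 89.1 : 100.0 : 49.9 : 9.3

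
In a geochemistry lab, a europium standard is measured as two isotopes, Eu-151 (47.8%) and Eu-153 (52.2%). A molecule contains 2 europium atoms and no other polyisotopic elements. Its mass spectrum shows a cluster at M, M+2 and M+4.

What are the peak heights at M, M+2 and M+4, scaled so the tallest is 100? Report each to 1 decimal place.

45.8 : 100.0 : 54.6

Each Eu atom is independently Eu-151 (p = 0.478) or Eu-153 (q = 0.522); the cluster is the binomial expansion (p + q)^2.
P(M) = 0.478^2 = 0.228484
P(M+2) = 2 × 0.478^1 × 0.522^1 = 0.499032
P(M+4) = 0.522^2 = 0.272484
The M+2 peak is largest (0.499032); scaling to 100 gives 45.8 : 100.0 : 54.6.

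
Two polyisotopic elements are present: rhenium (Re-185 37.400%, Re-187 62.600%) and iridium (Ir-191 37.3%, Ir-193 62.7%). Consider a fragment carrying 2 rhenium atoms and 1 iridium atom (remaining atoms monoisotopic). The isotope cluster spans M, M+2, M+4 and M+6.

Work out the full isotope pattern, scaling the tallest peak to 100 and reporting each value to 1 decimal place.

11.9 : 59.7 : 100.0 : 55.9

Rhenium pattern (n=2): 0.139876 : 0.468248 : 0.391876
Iridium pattern (n=1): 0.3730 : 0.6270
Convolve the two distributions (both contribute in 2-u steps):
  M: 0.139876×0.3730 = 0.052174
  M+2: 0.139876×0.6270 + 0.468248×0.3730 = 0.262359
  M+4: 0.468248×0.6270 + 0.391876×0.3730 = 0.439761
  M+6: 0.391876×0.6270 = 0.245706
Scale to base peak (0.439761) = 100: 11.9 : 59.7 : 100.0 : 55.9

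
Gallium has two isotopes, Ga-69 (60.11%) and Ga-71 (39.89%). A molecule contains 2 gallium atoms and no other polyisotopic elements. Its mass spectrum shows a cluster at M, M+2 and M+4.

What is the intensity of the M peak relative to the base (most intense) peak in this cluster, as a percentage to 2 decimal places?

(0.6011 + 0.3989)^2 gives M 0.3613, M+2 0.4796, M+4 0.1591; the largest is M+2.
P(M+2) = C(2,1) × 0.6011^1 × 0.3989^1 = 2 × 0.6011 × 0.3989 = 0.479558 (base)
P(M) = C(2,0) × 0.6011^2 × 0.3989^0 = 1 × 0.36132121 × 1.0000 = 0.361321
Relative intensity = 0.361321 / 0.479558 × 100 = 75.34

75.34%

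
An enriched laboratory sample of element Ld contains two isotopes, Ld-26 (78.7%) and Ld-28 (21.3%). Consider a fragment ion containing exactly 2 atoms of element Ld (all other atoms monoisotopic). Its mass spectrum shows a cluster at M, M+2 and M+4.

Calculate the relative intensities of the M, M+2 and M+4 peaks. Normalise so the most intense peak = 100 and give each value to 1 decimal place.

100.0 : 54.1 : 7.3

Each Ld atom is independently Ld-26 (p = 0.787) or Ld-28 (q = 0.213); the cluster is the binomial expansion (p + q)^2.
P(M) = 0.787^2 = 0.619369
P(M+2) = 2 × 0.787^1 × 0.213^1 = 0.335262
P(M+4) = 0.213^2 = 0.045369
The M peak is largest (0.619369); scaling to 100 gives 100.0 : 54.1 : 7.3.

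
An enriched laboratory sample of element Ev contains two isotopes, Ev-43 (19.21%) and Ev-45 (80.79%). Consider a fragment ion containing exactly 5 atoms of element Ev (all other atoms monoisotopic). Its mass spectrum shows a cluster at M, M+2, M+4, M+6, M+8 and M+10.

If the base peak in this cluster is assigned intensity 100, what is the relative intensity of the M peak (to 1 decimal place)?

0.1

Binomial terms of (0.1921 + 0.8079)^5: M 0.0003, M+2 0.0055, M+4 0.0463, M+6 0.1946, M+8 0.4092, M+10 0.3442 → M+8 is the base peak.
P(M+8) = C(5,4) × 0.1921^1 × 0.8079^4 = 5 × 0.1921 × 0.42602044 = 0.409193 (base)
P(M) = C(5,0) × 0.1921^5 × 0.8079^0 = 1 × 0.0002616 × 1.0000 = 0.000262
Relative intensity = 0.000262 / 0.409193 × 100 = 0.1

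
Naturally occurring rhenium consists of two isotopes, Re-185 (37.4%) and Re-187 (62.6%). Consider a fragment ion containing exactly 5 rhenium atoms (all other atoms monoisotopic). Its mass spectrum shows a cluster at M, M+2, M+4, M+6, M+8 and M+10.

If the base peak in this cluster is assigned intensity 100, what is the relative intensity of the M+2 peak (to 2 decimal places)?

17.85

Term probabilities: M 0.0073, M+2 0.0612, M+4 0.2050, M+6 0.3431, M+8 0.2872, M+10 0.0961. Base peak = M+6.
P(M+6) = C(5,3) × 0.374^2 × 0.626^3 = 10 × 0.139876 × 0.24531438 = 0.343136 (base)
P(M+2) = C(5,1) × 0.374^4 × 0.626^1 = 5 × 0.0195653 × 0.6260 = 0.061239
Relative intensity = 0.061239 / 0.343136 × 100 = 17.85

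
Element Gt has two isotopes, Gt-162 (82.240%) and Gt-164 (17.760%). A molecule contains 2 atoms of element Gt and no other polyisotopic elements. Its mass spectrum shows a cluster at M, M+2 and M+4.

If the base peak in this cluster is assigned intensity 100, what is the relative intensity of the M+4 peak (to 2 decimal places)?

(0.82240 + 0.17760)^2 gives M 0.6763, M+2 0.2921, M+4 0.0315; the largest is M.
P(M) = C(2,0) × 0.82240^2 × 0.17760^0 = 1 × 0.67634176 × 1.0000 = 0.676342 (base)
P(M+4) = C(2,2) × 0.82240^0 × 0.17760^2 = 1 × 1.0000 × 0.03154176 = 0.031542
Relative intensity = 0.031542 / 0.676342 × 100 = 4.66

4.66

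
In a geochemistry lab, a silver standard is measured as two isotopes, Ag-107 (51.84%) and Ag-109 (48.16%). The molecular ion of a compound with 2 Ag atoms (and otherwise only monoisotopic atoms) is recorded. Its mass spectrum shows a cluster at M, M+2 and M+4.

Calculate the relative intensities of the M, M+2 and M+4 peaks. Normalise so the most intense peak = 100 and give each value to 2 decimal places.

53.82 : 100.00 : 46.45

Each Ag atom is independently Ag-107 (p = 0.5184) or Ag-109 (q = 0.4816); the cluster is the binomial expansion (p + q)^2.
P(M) = 0.5184^2 = 0.268739
P(M+2) = 2 × 0.5184^1 × 0.4816^1 = 0.499323
P(M+4) = 0.4816^2 = 0.231939
The M+2 peak is largest (0.499323); scaling to 100 gives 53.82 : 100.00 : 46.45.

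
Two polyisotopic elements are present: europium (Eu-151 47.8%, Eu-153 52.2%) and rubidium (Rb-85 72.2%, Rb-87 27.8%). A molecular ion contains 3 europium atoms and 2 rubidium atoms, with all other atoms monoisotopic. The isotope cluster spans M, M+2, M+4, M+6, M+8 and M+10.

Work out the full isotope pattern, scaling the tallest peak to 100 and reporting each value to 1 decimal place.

Europium pattern (n=3): 0.10921535 : 0.35780594 : 0.39074206 : 0.14223665
Rubidium pattern (n=2): 0.521284 : 0.401432 : 0.077284
Convolve the two distributions (both contribute in 2-u steps):
  M: 0.10921535×0.521284 = 0.056932
  M+2: 0.10921535×0.401432 + 0.35780594×0.521284 = 0.230361
  M+4: 0.10921535×0.077284 + 0.35780594×0.401432 + 0.39074206×0.521284 = 0.355763
  M+6: 0.35780594×0.077284 + 0.39074206×0.401432 + 0.14223665×0.521284 = 0.258655
  M+8: 0.39074206×0.077284 + 0.14223665×0.401432 = 0.087296
  M+10: 0.14223665×0.077284 = 0.010993
Scale to base peak (0.355763) = 100: 16.0 : 64.8 : 100.0 : 72.7 : 24.5 : 3.1

16.0 : 64.8 : 100.0 : 72.7 : 24.5 : 3.1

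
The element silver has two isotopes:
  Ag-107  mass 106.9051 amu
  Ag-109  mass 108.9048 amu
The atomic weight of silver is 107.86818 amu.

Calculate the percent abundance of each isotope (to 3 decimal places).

With x = fraction of Ag-107 (so Ag-109 is 1 − x):
106.9051·x + 108.9048·(1 − x) = 107.86818
(106.9051 − 108.9048)·x = 107.86818 − 108.9048
x = -1.03662 / -1.9997 = 0.51839 → 51.839% Ag-107, 48.161% Ag-109.

Ag-107: 51.839%, Ag-109: 48.161%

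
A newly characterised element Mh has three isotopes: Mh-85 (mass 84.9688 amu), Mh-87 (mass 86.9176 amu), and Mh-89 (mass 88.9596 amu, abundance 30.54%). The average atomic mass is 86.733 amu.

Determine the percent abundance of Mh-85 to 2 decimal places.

Let x and y be the fractions of Mh-85 and Mh-87. Then x + y = 1 − 0.3054 = 0.6946 and 84.9688x + 86.9176y = 86.733 − 0.3054×88.9596 = 59.56473816.
Substituting: 84.9688x + 86.9176(0.6946 − x) = 59.56473816
(84.9688 − 86.9176)x = -0.8082268  ⇒  x = 0.41473, y = 0.27987
Mh-85: 41.47%, Mh-87: 27.99%.

41.47%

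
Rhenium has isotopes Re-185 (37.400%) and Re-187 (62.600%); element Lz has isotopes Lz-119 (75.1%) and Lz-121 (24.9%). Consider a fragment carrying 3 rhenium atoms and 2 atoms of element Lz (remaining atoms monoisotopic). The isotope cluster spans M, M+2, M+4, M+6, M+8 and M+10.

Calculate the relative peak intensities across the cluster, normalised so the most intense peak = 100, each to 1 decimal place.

Rhenium pattern (n=3): 0.05231362 : 0.26268713 : 0.43968487 : 0.24531438
Element Lz pattern (n=2): 0.564001 : 0.373998 : 0.062001
Convolve the two distributions (both contribute in 2-u steps):
  M: 0.05231362×0.564001 = 0.029505
  M+2: 0.05231362×0.373998 + 0.26268713×0.564001 = 0.167721
  M+4: 0.05231362×0.062001 + 0.26268713×0.373998 + 0.43968487×0.564001 = 0.349471
  M+6: 0.26268713×0.062001 + 0.43968487×0.373998 + 0.24531438×0.564001 = 0.319086
  M+8: 0.43968487×0.062001 + 0.24531438×0.373998 = 0.119008
  M+10: 0.24531438×0.062001 = 0.015210
Scale to base peak (0.349471) = 100: 8.4 : 48.0 : 100.0 : 91.3 : 34.1 : 4.4

8.4 : 48.0 : 100.0 : 91.3 : 34.1 : 4.4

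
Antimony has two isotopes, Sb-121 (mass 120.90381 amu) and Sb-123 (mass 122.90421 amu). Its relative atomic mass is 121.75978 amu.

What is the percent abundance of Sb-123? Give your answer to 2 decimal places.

With x = fraction of Sb-121 (so Sb-123 is 1 − x):
120.90381·x + 122.90421·(1 − x) = 121.75978
(120.90381 − 122.90421)·x = 121.75978 − 122.90421
x = -1.14443 / -2.00040 = 0.57210 → 57.21% Sb-121, 42.79% Sb-123.

42.79%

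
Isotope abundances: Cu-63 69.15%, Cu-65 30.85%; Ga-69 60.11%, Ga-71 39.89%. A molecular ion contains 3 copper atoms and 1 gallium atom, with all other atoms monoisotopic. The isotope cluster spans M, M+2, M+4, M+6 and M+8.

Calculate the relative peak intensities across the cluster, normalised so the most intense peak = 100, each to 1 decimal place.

Copper pattern (n=3): 0.33065611 : 0.44254842 : 0.19743483 : 0.02936064
Gallium pattern (n=1): 0.6011 : 0.3989
Convolve the two distributions (both contribute in 2-u steps):
  M: 0.33065611×0.6011 = 0.198757
  M+2: 0.33065611×0.3989 + 0.44254842×0.6011 = 0.397915
  M+4: 0.44254842×0.3989 + 0.19743483×0.6011 = 0.295211
  M+6: 0.19743483×0.3989 + 0.02936064×0.6011 = 0.096405
  M+8: 0.02936064×0.3989 = 0.011712
Scale to base peak (0.397915) = 100: 49.9 : 100.0 : 74.2 : 24.2 : 2.9

49.9 : 100.0 : 74.2 : 24.2 : 2.9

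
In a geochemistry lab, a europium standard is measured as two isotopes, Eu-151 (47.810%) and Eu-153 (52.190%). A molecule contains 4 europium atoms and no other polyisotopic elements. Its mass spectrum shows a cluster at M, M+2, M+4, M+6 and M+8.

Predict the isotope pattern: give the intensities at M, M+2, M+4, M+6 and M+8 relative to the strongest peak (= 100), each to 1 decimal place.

14.0 : 61.1 : 100.0 : 72.8 : 19.9

Each Eu atom is independently Eu-151 (p = 0.47810) or Eu-153 (q = 0.52190); the cluster is the binomial expansion (p + q)^4.
P(M) = 0.47810^4 = 0.052249
P(M+2) = 4 × 0.47810^3 × 0.52190^1 = 0.228141
P(M+4) = 6 × 0.47810^2 × 0.52190^2 = 0.373563
P(M+6) = 4 × 0.47810^1 × 0.52190^3 = 0.271857
P(M+8) = 0.52190^4 = 0.074191
The M+4 peak is largest (0.373563); scaling to 100 gives 14.0 : 61.1 : 100.0 : 72.8 : 19.9.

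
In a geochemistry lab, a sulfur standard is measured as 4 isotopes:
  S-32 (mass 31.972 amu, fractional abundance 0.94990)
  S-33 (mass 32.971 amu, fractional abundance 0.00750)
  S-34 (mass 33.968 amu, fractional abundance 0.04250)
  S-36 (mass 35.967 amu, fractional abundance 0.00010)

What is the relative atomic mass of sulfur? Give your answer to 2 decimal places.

32.06 amu

Weight each isotope mass by its fractional abundance: 0.94990 × 31.972 + 0.00750 × 32.971 + 0.04250 × 33.968 + 0.00010 × 35.967
= 30.3702 + 0.2473 + 1.4436 + 0.0036 = 32.0647 amu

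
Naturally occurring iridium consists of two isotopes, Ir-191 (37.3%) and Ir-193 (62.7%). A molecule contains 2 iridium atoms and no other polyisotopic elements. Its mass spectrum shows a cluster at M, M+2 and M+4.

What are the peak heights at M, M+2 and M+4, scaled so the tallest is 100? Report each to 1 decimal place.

29.7 : 100.0 : 84.0

The 2 Ir atoms are independent, so intensities follow the terms of (0.373 + 0.627)^2.
P(M) = 0.373^2 = 0.139129
P(M+2) = 2 × 0.373^1 × 0.627^1 = 0.467742
P(M+4) = 0.627^2 = 0.393129
The M+2 peak is largest (0.467742); scaling to 100 gives 29.7 : 100.0 : 84.0.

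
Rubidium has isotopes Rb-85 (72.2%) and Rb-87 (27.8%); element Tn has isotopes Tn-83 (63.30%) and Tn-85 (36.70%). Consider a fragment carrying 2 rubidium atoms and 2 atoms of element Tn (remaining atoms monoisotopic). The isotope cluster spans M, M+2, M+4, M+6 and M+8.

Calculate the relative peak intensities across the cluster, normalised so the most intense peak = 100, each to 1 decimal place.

Rubidium pattern (n=2): 0.521284 : 0.401432 : 0.077284
Element Tn pattern (n=2): 0.400689 : 0.464622 : 0.134689
Convolve the two distributions (both contribute in 2-u steps):
  M: 0.521284×0.400689 = 0.208873
  M+2: 0.521284×0.464622 + 0.401432×0.400689 = 0.403049
  M+4: 0.521284×0.134689 + 0.401432×0.464622 + 0.077284×0.400689 = 0.287692
  M+6: 0.401432×0.134689 + 0.077284×0.464622 = 0.089976
  M+8: 0.077284×0.134689 = 0.010409
Scale to base peak (0.403049) = 100: 51.8 : 100.0 : 71.4 : 22.3 : 2.6

51.8 : 100.0 : 71.4 : 22.3 : 2.6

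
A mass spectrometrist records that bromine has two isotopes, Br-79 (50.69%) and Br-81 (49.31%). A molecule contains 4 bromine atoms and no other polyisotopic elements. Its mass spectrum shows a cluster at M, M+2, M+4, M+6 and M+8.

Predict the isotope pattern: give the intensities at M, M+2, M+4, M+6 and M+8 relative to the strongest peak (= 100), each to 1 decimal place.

Each Br atom is independently Br-79 (p = 0.5069) or Br-81 (q = 0.4931); the cluster is the binomial expansion (p + q)^4.
P(M) = 0.5069^4 = 0.066022
P(M+2) = 4 × 0.5069^3 × 0.4931^1 = 0.256899
P(M+4) = 6 × 0.5069^2 × 0.4931^2 = 0.374857
P(M+6) = 4 × 0.5069^1 × 0.4931^3 = 0.243101
P(M+8) = 0.4931^4 = 0.059121
The M+4 peak is largest (0.374857); scaling to 100 gives 17.6 : 68.5 : 100.0 : 64.9 : 15.8.

17.6 : 68.5 : 100.0 : 64.9 : 15.8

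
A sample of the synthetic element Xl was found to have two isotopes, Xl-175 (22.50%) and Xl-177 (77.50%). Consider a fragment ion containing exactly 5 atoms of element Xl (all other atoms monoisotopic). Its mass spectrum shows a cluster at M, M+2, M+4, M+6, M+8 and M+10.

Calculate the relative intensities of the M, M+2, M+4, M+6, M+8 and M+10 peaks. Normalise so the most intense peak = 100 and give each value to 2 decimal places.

0.14 : 2.45 : 16.86 : 58.06 : 100.00 : 68.89

Each Xl atom is independently Xl-175 (p = 0.2250) or Xl-177 (q = 0.7750); the cluster is the binomial expansion (p + q)^5.
P(M) = 0.2250^5 = 0.000577
P(M+2) = 5 × 0.2250^4 × 0.7750^1 = 0.009931
P(M+4) = 10 × 0.2250^3 × 0.7750^2 = 0.068415
P(M+6) = 10 × 0.2250^2 × 0.7750^3 = 0.235651
P(M+8) = 5 × 0.2250^1 × 0.7750^4 = 0.405844
P(M+10) = 0.7750^5 = 0.279582
The M+8 peak is largest (0.405844); scaling to 100 gives 0.14 : 2.45 : 16.86 : 58.06 : 100.00 : 68.89.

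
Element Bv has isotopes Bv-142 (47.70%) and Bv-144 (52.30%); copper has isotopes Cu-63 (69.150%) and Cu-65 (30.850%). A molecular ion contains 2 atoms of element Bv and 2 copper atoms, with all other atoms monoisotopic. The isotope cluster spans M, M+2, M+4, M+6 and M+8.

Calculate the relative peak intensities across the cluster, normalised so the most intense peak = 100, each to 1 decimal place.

Element Bv pattern (n=2): 0.227529 : 0.498942 : 0.273529
Copper pattern (n=2): 0.47817225 : 0.4266555 : 0.09517225
Convolve the two distributions (both contribute in 2-u steps):
  M: 0.227529×0.47817225 = 0.108798
  M+2: 0.227529×0.4266555 + 0.498942×0.47817225 = 0.335657
  M+4: 0.227529×0.09517225 + 0.498942×0.4266555 + 0.273529×0.47817225 = 0.365325
  M+6: 0.498942×0.09517225 + 0.273529×0.4266555 = 0.164188
  M+8: 0.273529×0.09517225 = 0.026032
Scale to base peak (0.365325) = 100: 29.8 : 91.9 : 100.0 : 44.9 : 7.1

29.8 : 91.9 : 100.0 : 44.9 : 7.1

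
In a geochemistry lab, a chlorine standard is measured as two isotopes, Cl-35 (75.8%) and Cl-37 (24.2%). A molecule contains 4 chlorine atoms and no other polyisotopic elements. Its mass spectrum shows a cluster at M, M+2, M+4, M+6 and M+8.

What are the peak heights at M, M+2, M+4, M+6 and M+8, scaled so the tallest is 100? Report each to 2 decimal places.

78.31 : 100.00 : 47.89 : 10.19 : 0.81

The 4 Cl atoms are independent, so intensities follow the terms of (0.758 + 0.242)^4.
P(M) = 0.758^4 = 0.330124
P(M+2) = 4 × 0.758^3 × 0.242^1 = 0.421583
P(M+4) = 6 × 0.758^2 × 0.242^2 = 0.201893
P(M+6) = 4 × 0.758^1 × 0.242^3 = 0.042971
P(M+8) = 0.242^4 = 0.003430
The M+2 peak is largest (0.421583); scaling to 100 gives 78.31 : 100.00 : 47.89 : 10.19 : 0.81.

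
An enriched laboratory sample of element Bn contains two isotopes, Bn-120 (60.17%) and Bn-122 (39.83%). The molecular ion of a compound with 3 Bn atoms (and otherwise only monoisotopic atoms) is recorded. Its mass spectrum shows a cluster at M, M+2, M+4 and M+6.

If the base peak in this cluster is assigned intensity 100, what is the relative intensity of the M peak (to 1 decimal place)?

Binomial terms of (0.6017 + 0.3983)^3: M 0.2178, M+2 0.4326, M+4 0.2864, M+6 0.0632 → M+2 is the base peak.
P(M+2) = C(3,1) × 0.6017^2 × 0.3983^1 = 3 × 0.36204289 × 0.3983 = 0.432605 (base)
P(M) = C(3,0) × 0.6017^3 × 0.3983^0 = 1 × 0.21784121 × 1.0000 = 0.217841
Relative intensity = 0.217841 / 0.432605 × 100 = 50.4

50.4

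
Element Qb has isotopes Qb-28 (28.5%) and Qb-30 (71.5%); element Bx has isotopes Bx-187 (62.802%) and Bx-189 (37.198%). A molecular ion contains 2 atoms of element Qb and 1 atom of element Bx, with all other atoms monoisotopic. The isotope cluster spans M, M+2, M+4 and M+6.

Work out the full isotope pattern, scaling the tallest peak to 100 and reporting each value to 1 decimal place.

10.8 : 60.5 : 100.0 : 40.2

Element Qb pattern (n=2): 0.081225 : 0.40755 : 0.511225
Element Bx pattern (n=1): 0.62802 : 0.37198
Convolve the two distributions (both contribute in 2-u steps):
  M: 0.081225×0.62802 = 0.051011
  M+2: 0.081225×0.37198 + 0.40755×0.62802 = 0.286164
  M+4: 0.40755×0.37198 + 0.511225×0.62802 = 0.472660
  M+6: 0.511225×0.37198 = 0.190165
Scale to base peak (0.472660) = 100: 10.8 : 60.5 : 100.0 : 40.2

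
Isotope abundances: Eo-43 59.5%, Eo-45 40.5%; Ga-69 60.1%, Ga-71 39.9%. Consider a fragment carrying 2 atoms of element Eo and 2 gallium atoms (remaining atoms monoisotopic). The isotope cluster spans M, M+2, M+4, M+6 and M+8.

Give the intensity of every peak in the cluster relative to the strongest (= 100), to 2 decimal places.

36.88 : 99.17 : 100.00 : 44.81 : 7.53

Element Eo pattern (n=2): 0.354025 : 0.48195 : 0.164025
Gallium pattern (n=2): 0.361201 : 0.479598 : 0.159201
Convolve the two distributions (both contribute in 2-u steps):
  M: 0.354025×0.361201 = 0.127874
  M+2: 0.354025×0.479598 + 0.48195×0.361201 = 0.343871
  M+4: 0.354025×0.159201 + 0.48195×0.479598 + 0.164025×0.361201 = 0.346749
  M+6: 0.48195×0.159201 + 0.164025×0.479598 = 0.155393
  M+8: 0.164025×0.159201 = 0.026113
Scale to base peak (0.346749) = 100: 36.88 : 99.17 : 100.00 : 44.81 : 7.53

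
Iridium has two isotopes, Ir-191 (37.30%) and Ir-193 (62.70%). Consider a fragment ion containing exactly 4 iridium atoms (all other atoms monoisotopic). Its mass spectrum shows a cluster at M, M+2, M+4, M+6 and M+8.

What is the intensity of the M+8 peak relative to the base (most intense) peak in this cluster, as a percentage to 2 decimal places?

(0.3730 + 0.6270)^4 gives M 0.0194, M+2 0.1302, M+4 0.3282, M+6 0.3678, M+8 0.1546; the largest is M+6.
P(M+6) = C(4,3) × 0.3730^1 × 0.6270^3 = 4 × 0.3730 × 0.24649188 = 0.367766 (base)
P(M+8) = C(4,4) × 0.3730^0 × 0.6270^4 = 1 × 1.0000 × 0.15455041 = 0.154550
Relative intensity = 0.154550 / 0.367766 × 100 = 42.02

42.02%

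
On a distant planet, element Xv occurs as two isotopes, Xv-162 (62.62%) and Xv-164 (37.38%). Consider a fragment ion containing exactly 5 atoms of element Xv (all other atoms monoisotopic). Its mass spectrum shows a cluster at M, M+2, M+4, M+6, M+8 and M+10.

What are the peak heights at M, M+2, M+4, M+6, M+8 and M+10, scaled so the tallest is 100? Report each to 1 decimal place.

Each Xv atom is independently Xv-162 (p = 0.6262) or Xv-164 (q = 0.3738); the cluster is the binomial expansion (p + q)^5.
P(M) = 0.6262^5 = 0.096286
P(M+2) = 5 × 0.6262^4 × 0.3738^1 = 0.287383
P(M+4) = 10 × 0.6262^3 × 0.3738^2 = 0.343098
P(M+6) = 10 × 0.6262^2 × 0.3738^3 = 0.204807
P(M+8) = 5 × 0.6262^1 × 0.3738^4 = 0.061128
P(M+10) = 0.3738^5 = 0.007298
The M+4 peak is largest (0.343098); scaling to 100 gives 28.1 : 83.8 : 100.0 : 59.7 : 17.8 : 2.1.

28.1 : 83.8 : 100.0 : 59.7 : 17.8 : 2.1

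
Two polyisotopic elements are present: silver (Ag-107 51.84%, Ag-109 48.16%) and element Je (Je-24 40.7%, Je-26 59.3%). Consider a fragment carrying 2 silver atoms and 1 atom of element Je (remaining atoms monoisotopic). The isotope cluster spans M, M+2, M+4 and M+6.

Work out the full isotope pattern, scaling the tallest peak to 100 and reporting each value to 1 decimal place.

Silver pattern (n=2): 0.26873856 : 0.49932288 : 0.23193856
Element Je pattern (n=1): 0.4070 : 0.5930
Convolve the two distributions (both contribute in 2-u steps):
  M: 0.26873856×0.4070 = 0.109377
  M+2: 0.26873856×0.5930 + 0.49932288×0.4070 = 0.362586
  M+4: 0.49932288×0.5930 + 0.23193856×0.4070 = 0.390497
  M+6: 0.23193856×0.5930 = 0.137540
Scale to base peak (0.390497) = 100: 28.0 : 92.9 : 100.0 : 35.2

28.0 : 92.9 : 100.0 : 35.2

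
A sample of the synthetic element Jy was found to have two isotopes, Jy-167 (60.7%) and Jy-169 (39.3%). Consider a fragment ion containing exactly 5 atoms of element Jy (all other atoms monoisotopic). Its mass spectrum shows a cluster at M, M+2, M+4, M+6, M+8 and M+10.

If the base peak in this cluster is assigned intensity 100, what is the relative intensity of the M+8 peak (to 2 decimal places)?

(0.607 + 0.393)^5 gives M 0.0824, M+2 0.2668, M+4 0.3454, M+6 0.2236, M+8 0.0724, M+10 0.0094; the largest is M+4.
P(M+4) = C(5,2) × 0.607^3 × 0.393^2 = 10 × 0.22364854 × 0.154449 = 0.345423 (base)
P(M+8) = C(5,4) × 0.607^1 × 0.393^4 = 5 × 0.6070 × 0.02385449 = 0.072398
Relative intensity = 0.072398 / 0.345423 × 100 = 20.96

20.96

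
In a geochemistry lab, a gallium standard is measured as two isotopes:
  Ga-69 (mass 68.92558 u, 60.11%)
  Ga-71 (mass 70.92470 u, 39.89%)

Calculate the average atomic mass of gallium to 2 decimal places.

69.72 u

Ar = Σ fᵢ·mᵢ = 0.6011 × 68.92558 + 0.3989 × 70.92470
= 41.431166 + 28.291863 = 69.723029 u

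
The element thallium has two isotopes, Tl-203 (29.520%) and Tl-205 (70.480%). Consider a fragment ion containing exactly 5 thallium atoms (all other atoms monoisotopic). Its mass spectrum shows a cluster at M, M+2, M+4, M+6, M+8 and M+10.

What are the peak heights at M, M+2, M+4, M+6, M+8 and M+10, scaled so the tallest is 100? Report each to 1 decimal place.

Each Tl atom is independently Tl-203 (p = 0.29520) or Tl-205 (q = 0.70480); the cluster is the binomial expansion (p + q)^5.
P(M) = 0.29520^5 = 0.002242
P(M+2) = 5 × 0.29520^4 × 0.70480^1 = 0.026761
P(M+4) = 10 × 0.29520^3 × 0.70480^2 = 0.127785
P(M+6) = 10 × 0.29520^2 × 0.70480^3 = 0.305092
P(M+8) = 5 × 0.29520^1 × 0.70480^4 = 0.364208
P(M+10) = 0.70480^5 = 0.173912
The M+8 peak is largest (0.364208); scaling to 100 gives 0.6 : 7.3 : 35.1 : 83.8 : 100.0 : 47.8.

0.6 : 7.3 : 35.1 : 83.8 : 100.0 : 47.8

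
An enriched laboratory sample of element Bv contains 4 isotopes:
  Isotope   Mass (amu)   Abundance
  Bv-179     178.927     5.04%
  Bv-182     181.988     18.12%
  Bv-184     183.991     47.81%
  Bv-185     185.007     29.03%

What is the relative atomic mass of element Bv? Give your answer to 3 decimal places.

183.668 amu

Average mass = Σ (abundance × isotope mass) = 0.0504 × 178.927 + 0.1812 × 181.988 + 0.4781 × 183.991 + 0.2903 × 185.007
= 9.0179 + 32.9762 + 87.9661 + 53.7075 = 183.6677 amu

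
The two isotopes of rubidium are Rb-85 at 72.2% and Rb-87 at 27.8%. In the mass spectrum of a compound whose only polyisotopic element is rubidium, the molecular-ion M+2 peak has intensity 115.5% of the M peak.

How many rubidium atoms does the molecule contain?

The M+2/M ratio from n Rb atoms is n · q/p = n · 0.278/0.722.
n = 1.155 × 0.722/0.278 = 3.00 ≈ 3

3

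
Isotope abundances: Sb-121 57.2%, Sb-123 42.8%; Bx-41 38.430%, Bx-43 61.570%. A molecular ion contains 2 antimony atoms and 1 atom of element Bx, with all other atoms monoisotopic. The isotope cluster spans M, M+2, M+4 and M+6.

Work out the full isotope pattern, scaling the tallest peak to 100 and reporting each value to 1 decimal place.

Antimony pattern (n=2): 0.327184 : 0.489632 : 0.183184
Element Bx pattern (n=1): 0.3843 : 0.6157
Convolve the two distributions (both contribute in 2-u steps):
  M: 0.327184×0.3843 = 0.125737
  M+2: 0.327184×0.6157 + 0.489632×0.3843 = 0.389613
  M+4: 0.489632×0.6157 + 0.183184×0.3843 = 0.371864
  M+6: 0.183184×0.6157 = 0.112786
Scale to base peak (0.389613) = 100: 32.3 : 100.0 : 95.4 : 28.9

32.3 : 100.0 : 95.4 : 28.9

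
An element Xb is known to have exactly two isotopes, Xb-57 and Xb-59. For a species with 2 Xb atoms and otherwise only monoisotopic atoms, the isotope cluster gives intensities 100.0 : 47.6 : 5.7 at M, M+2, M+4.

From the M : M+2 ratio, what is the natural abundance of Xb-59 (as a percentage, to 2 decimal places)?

Let p = fractional abundance of Xb-57. I(M+2)/I(M) = [C(2,1)·p^1·(1−p)] / p^2 = 2·(1−p)/p = 47.6/100.0 = 0.4760
(1−p)/p = 0.4760/2 = 0.2380  ⇒  p = 1/(1 + 0.2380) = 0.8078
Xb-57: 80.78%, Xb-59: 19.22%.

19.22%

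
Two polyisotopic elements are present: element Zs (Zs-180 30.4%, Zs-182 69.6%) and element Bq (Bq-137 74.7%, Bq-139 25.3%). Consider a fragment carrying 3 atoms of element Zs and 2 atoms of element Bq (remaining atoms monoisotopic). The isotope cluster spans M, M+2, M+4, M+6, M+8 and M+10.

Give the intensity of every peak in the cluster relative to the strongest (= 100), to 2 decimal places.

4.27 : 32.19 : 87.42 : 100.00 : 42.37 : 5.87

Element Zs pattern (n=3): 0.02809446 : 0.19296461 : 0.44178739 : 0.33715354
Element Bq pattern (n=2): 0.558009 : 0.377982 : 0.064009
Convolve the two distributions (both contribute in 2-u steps):
  M: 0.02809446×0.558009 = 0.015677
  M+2: 0.02809446×0.377982 + 0.19296461×0.558009 = 0.118295
  M+4: 0.02809446×0.064009 + 0.19296461×0.377982 + 0.44178739×0.558009 = 0.321257
  M+6: 0.19296461×0.064009 + 0.44178739×0.377982 + 0.33715354×0.558009 = 0.367474
  M+8: 0.44178739×0.064009 + 0.33715354×0.377982 = 0.155716
  M+10: 0.33715354×0.064009 = 0.021581
Scale to base peak (0.367474) = 100: 4.27 : 32.19 : 87.42 : 100.00 : 42.37 : 5.87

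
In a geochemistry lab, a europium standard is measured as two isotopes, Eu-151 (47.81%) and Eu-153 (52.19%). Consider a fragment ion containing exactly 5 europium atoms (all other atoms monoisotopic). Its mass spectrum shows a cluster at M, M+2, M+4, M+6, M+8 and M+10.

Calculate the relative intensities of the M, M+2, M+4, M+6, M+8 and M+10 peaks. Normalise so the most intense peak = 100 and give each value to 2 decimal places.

Each Eu atom is independently Eu-151 (p = 0.4781) or Eu-153 (q = 0.5219); the cluster is the binomial expansion (p + q)^5.
P(M) = 0.4781^5 = 0.024980
P(M+2) = 5 × 0.4781^4 × 0.5219^1 = 0.136343
P(M+4) = 10 × 0.4781^3 × 0.5219^2 = 0.297667
P(M+6) = 10 × 0.4781^2 × 0.5219^3 = 0.324937
P(M+8) = 5 × 0.4781^1 × 0.5219^4 = 0.177353
P(M+10) = 0.5219^5 = 0.038720
The M+6 peak is largest (0.324937); scaling to 100 gives 7.69 : 41.96 : 91.61 : 100.00 : 54.58 : 11.92.

7.69 : 41.96 : 91.61 : 100.00 : 54.58 : 11.92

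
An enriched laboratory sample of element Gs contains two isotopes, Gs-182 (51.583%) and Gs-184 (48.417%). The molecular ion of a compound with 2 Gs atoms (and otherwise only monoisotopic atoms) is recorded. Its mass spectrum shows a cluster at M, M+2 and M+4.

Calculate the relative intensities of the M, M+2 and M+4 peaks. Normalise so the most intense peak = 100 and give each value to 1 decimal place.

53.3 : 100.0 : 46.9

Expanding (0.51583 + 0.48417)^2:
P(M) = 0.51583^2 = 0.266081
P(M+2) = 2 × 0.51583^1 × 0.48417^1 = 0.499499
P(M+4) = 0.48417^2 = 0.234421
The M+2 peak is largest (0.499499); scaling to 100 gives 53.3 : 100.0 : 46.9.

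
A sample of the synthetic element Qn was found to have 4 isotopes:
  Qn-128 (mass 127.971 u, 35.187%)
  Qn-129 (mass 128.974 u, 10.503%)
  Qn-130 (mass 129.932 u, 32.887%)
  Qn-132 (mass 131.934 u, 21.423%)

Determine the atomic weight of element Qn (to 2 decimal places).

Average mass = Σ (abundance × isotope mass) = 0.35187 × 127.971 + 0.10503 × 128.974 + 0.32887 × 129.932 + 0.21423 × 131.934
= 45.0292 + 13.5461 + 42.7307 + 28.2642 = 129.5702 u

129.57 u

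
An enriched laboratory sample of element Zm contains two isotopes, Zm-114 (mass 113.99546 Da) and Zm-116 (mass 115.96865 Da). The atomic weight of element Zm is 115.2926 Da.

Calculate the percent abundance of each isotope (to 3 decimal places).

Zm-114: 34.262%, Zm-116: 65.738%

Writing the weighted mean with unknown fraction x of Zm-114:
113.99546·x + 115.96865·(1 − x) = 115.2926
(113.99546 − 115.96865)·x = 115.2926 − 115.96865
x = -0.67605 / -1.97319 = 0.34262 → 34.262% Zm-114, 65.738% Zm-116.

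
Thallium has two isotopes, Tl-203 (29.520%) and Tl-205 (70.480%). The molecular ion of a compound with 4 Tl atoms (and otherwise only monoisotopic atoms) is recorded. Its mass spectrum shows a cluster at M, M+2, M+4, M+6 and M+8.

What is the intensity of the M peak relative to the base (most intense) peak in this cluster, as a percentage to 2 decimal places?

Binomial terms of (0.29520 + 0.70480)^4: M 0.0076, M+2 0.0725, M+4 0.2597, M+6 0.4134, M+8 0.2468 → M+6 is the base peak.
P(M+6) = C(4,3) × 0.29520^1 × 0.70480^3 = 4 × 0.2952 × 0.35010449 = 0.413403 (base)
P(M) = C(4,0) × 0.29520^4 × 0.70480^0 = 1 × 0.00759391 × 1.0000 = 0.007594
Relative intensity = 0.007594 / 0.413403 × 100 = 1.84

1.84%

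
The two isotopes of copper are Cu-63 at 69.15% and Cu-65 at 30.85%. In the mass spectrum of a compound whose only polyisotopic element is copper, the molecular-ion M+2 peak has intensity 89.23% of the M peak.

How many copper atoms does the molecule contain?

2

For n independent Cu atoms, I(M+2)/I(M) = n · (abundance Cu-65) / (abundance Cu-63) = n · 0.3085/0.6915.
n = 0.8923 × 0.6915/0.3085 = 2.00 ≈ 2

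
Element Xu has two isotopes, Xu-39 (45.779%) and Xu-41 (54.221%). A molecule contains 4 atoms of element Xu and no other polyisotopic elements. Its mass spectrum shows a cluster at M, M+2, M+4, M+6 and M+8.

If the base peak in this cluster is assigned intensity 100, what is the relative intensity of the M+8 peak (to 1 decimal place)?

Term probabilities: M 0.0439, M+2 0.2081, M+4 0.3697, M+6 0.2919, M+8 0.0864. Base peak = M+4.
P(M+4) = C(4,2) × 0.45779^2 × 0.54221^2 = 6 × 0.20957168 × 0.29399168 = 0.369674 (base)
P(M+8) = C(4,4) × 0.45779^0 × 0.54221^4 = 1 × 1.0000 × 0.08643111 = 0.086431
Relative intensity = 0.086431 / 0.369674 × 100 = 23.4

23.4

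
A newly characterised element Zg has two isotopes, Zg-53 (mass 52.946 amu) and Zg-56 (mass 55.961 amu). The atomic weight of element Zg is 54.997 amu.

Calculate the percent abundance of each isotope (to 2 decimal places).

Zg-53: 31.97%, Zg-56: 68.03%

With x = fraction of Zg-53 (so Zg-56 is 1 − x):
52.946·x + 55.961·(1 − x) = 54.997
(52.946 − 55.961)·x = 54.997 − 55.961
x = -0.964 / -3.015 = 0.31973 → 31.97% Zg-53, 68.03% Zg-56.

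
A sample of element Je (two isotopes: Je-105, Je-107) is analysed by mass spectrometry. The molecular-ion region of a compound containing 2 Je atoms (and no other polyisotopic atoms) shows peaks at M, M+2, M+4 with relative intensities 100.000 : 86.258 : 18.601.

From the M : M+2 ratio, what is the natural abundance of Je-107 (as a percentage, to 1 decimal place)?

Let p = fractional abundance of Je-105. I(M+2)/I(M) = [C(2,1)·p^1·(1−p)] / p^2 = 2·(1−p)/p = 86.258/100.000 = 0.8626
(1−p)/p = 0.8626/2 = 0.4313  ⇒  p = 1/(1 + 0.4313) = 0.6987
Je-105: 69.9%, Je-107: 30.1%.

30.1%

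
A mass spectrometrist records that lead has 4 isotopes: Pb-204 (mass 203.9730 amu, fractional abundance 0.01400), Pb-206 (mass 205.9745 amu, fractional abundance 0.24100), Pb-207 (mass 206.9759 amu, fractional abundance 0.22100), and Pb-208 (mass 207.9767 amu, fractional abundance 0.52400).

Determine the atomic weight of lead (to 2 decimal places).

Ar = Σ fᵢ·mᵢ = 0.01400 × 203.9730 + 0.24100 × 205.9745 + 0.22100 × 206.9759 + 0.52400 × 207.9767
= 2.85562 + 49.63985 + 45.74167 + 108.97979 = 207.21693 amu

207.22 amu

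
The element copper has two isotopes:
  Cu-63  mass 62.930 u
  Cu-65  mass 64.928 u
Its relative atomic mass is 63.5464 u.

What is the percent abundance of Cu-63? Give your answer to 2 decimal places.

69.15%

With x = fraction of Cu-63 (so Cu-65 is 1 − x):
62.930·x + 64.928·(1 − x) = 63.5464
(62.930 − 64.928)·x = 63.5464 − 64.928
x = -1.3816 / -1.998 = 0.69149 → 69.15% Cu-63, 30.85% Cu-65.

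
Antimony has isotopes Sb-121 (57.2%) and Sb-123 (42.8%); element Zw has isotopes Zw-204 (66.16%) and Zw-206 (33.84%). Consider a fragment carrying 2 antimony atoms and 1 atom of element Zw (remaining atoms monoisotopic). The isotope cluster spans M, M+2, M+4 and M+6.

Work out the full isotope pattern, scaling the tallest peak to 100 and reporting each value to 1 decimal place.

49.8 : 100.0 : 66.0 : 14.3

Antimony pattern (n=2): 0.327184 : 0.489632 : 0.183184
Element Zw pattern (n=1): 0.6616 : 0.3384
Convolve the two distributions (both contribute in 2-u steps):
  M: 0.327184×0.6616 = 0.216465
  M+2: 0.327184×0.3384 + 0.489632×0.6616 = 0.434660
  M+4: 0.489632×0.3384 + 0.183184×0.6616 = 0.286886
  M+6: 0.183184×0.3384 = 0.061989
Scale to base peak (0.434660) = 100: 49.8 : 100.0 : 66.0 : 14.3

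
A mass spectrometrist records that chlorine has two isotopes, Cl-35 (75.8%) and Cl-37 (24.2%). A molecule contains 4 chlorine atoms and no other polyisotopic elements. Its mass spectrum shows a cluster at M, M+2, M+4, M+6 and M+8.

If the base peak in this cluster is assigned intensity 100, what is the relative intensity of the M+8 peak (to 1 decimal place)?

(0.758 + 0.242)^4 gives M 0.3301, M+2 0.4216, M+4 0.2019, M+6 0.0430, M+8 0.0034; the largest is M+2.
P(M+2) = C(4,1) × 0.758^3 × 0.242^1 = 4 × 0.43551951 × 0.2420 = 0.421583 (base)
P(M+8) = C(4,4) × 0.758^0 × 0.242^4 = 1 × 1.0000 × 0.00342974 = 0.003430
Relative intensity = 0.003430 / 0.421583 × 100 = 0.8

0.8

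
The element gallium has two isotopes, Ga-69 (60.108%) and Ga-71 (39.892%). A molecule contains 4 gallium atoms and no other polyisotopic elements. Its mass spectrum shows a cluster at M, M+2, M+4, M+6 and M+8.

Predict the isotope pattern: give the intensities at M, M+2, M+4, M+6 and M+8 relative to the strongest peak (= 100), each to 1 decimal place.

37.7 : 100.0 : 99.6 : 44.0 : 7.3

Each Ga atom is independently Ga-69 (p = 0.60108) or Ga-71 (q = 0.39892); the cluster is the binomial expansion (p + q)^4.
P(M) = 0.60108^4 = 0.130536
P(M+2) = 4 × 0.60108^3 × 0.39892^1 = 0.346531
P(M+4) = 6 × 0.60108^2 × 0.39892^2 = 0.344975
P(M+6) = 4 × 0.60108^1 × 0.39892^3 = 0.152633
P(M+8) = 0.39892^4 = 0.025325
The M+2 peak is largest (0.346531); scaling to 100 gives 37.7 : 100.0 : 99.6 : 44.0 : 7.3.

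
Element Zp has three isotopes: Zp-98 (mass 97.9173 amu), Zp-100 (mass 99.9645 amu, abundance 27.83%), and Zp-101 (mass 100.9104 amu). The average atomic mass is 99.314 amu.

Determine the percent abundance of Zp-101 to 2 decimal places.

27.63%

The remaining 72.17% is split between Zp-98 (fraction x) and Zp-101 (fraction 0.7217 − x).
Substituting: 97.9173x + 100.9104(0.7217 − x) = 71.49387965
(97.9173 − 100.9104)x = -1.33315603  ⇒  x = 0.44541, y = 0.27629
Zp-98: 44.54%, Zp-101: 27.63%.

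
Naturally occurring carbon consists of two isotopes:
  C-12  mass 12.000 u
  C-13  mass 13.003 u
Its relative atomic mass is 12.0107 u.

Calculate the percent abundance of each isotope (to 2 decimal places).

C-12: 98.93%, C-13: 1.07%

Writing the weighted mean with unknown fraction x of C-12:
12.000·x + 13.003·(1 − x) = 12.0107
(12.000 − 13.003)·x = 12.0107 − 13.003
x = -0.9923 / -1.003 = 0.98933 → 98.93% C-12, 1.07% C-13.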